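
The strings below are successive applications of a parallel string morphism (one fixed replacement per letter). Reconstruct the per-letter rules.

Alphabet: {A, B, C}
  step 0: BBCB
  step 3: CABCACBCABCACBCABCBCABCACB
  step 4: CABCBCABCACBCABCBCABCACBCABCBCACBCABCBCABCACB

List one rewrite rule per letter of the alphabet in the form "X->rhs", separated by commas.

  step 3 ⇒ step 4: CABCACBCABCACBCABCBCABCACB ⇒ CA·B·CB·CA·B·CA·CB·CA·B·CB·CA·B·CA·CB·CA·B·CB·CA·CB·CA·B·CB·CA·B·CA·CB
    A ↦ B
    B ↦ CB
    C ↦ CA

A->B, B->CB, C->CA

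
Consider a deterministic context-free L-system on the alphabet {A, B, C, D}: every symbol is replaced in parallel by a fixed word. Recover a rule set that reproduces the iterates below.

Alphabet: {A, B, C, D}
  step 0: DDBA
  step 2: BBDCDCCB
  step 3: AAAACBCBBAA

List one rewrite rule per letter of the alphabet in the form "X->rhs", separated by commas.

  step 2 ⇒ step 3: BBDCDCCB ⇒ AA·AA·C·B·C·B·B·AA
    B ↦ AA
    C ↦ B
    D ↦ C
    A ↦ DC  (constrained at step 0)

A->DC, B->AA, C->B, D->C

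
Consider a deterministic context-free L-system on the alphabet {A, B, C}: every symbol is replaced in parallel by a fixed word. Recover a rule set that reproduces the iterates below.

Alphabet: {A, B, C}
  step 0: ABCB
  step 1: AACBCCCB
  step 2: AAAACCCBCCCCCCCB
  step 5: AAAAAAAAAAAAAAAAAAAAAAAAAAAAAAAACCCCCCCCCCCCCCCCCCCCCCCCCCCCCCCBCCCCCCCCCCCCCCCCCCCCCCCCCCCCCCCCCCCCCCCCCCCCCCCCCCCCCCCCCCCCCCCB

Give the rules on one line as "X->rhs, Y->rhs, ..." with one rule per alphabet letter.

A->AA, B->CB, C->CC

  step 1 ⇒ step 2: AACBCCCB ⇒ AA·AA·CC·CB·CC·CC·CC·CB
    A ↦ AA
    B ↦ CB
    C ↦ CC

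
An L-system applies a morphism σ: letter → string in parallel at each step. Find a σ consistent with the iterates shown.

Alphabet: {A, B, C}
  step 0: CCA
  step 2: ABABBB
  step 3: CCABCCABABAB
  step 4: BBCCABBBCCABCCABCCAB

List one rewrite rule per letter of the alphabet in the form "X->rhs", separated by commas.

A->CC, B->AB, C->B

  step 3 ⇒ step 4: CCABCCABABAB ⇒ B·B·CC·AB·B·B·CC·AB·CC·AB·CC·AB
    A ↦ CC
    B ↦ AB
    C ↦ B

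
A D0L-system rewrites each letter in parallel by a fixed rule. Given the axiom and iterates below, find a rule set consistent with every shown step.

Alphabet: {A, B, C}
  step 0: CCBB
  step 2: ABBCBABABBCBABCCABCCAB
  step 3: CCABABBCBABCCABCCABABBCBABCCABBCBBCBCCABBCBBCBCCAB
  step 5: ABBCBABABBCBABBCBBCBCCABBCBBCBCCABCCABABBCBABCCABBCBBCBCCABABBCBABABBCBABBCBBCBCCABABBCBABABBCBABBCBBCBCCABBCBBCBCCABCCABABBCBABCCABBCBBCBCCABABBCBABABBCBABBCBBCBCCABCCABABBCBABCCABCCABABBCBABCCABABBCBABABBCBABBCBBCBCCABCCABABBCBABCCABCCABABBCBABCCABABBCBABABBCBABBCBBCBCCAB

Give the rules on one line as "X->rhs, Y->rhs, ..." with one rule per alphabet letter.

A->CC, B->AB, C->BCB

  step 2 ⇒ step 3: ABBCBABABBCBABCCABCCAB ⇒ CC·AB·AB·BCB·AB·CC·AB·CC·AB·AB·BCB·AB·CC·AB·BCB·BCB·CC·AB·BCB·BCB·CC·AB
    A ↦ CC
    B ↦ AB
    C ↦ BCB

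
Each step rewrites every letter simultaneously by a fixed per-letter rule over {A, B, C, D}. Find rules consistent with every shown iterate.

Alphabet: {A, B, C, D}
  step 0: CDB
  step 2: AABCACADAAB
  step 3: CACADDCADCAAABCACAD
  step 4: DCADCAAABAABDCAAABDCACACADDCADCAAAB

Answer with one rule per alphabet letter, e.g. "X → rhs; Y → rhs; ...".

  step 3 ⇒ step 4: CACADDCADCAAABCACAD ⇒ D·CA·D·CA·AAB·AAB·D·CA·AAB·D·CA·CA·CA·D·D·CA·D·CA·AAB
    A ↦ CA
    B ↦ D
    C ↦ D
    D ↦ AAB

A->CA, B->D, C->D, D->AAB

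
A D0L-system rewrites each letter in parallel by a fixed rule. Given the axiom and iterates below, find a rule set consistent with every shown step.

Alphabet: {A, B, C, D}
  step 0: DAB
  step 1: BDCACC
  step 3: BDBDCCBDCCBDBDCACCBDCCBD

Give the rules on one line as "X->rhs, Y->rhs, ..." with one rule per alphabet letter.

  step 0 ⇒ step 1: DAB ⇒ BD·CA·CC
    A ↦ CA
    B ↦ CC
    D ↦ BD
    C ↦ BD  (constrained at step 1)

A->CA, B->CC, C->BD, D->BD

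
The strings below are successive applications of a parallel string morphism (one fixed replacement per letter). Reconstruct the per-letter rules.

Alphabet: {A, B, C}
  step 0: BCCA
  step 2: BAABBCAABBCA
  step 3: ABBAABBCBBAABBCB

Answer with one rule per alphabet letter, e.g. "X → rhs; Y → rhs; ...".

  step 2 ⇒ step 3: BAABBCAABBCA ⇒ A·B·B·A·A·BBC·B·B·A·A·BBC·B
    A ↦ B
    B ↦ A
    C ↦ BBC

A->B, B->A, C->BBC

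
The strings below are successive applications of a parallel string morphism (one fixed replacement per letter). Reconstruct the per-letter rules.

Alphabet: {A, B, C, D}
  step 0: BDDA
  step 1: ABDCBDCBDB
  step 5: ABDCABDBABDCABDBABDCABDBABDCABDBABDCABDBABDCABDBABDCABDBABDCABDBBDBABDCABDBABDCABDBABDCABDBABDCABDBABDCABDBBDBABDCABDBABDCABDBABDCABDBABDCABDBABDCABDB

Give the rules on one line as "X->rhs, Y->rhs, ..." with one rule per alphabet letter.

  step 0 ⇒ step 1: BDDA ⇒ A·BDC·BDC·BDB
    A ↦ BDB
    B ↦ A
    D ↦ BDC
    C ↦ A  (constrained at step 1)

A->BDB, B->A, C->A, D->BDC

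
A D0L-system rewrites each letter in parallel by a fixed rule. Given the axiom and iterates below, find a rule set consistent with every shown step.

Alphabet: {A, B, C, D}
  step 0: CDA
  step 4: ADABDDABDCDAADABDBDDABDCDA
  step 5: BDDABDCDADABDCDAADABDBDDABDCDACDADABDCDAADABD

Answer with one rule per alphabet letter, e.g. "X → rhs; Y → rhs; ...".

  step 4 ⇒ step 5: ADABDDABDCDAADABDBDDABDCDA ⇒ BD·DA·BD·C·DA·DA·BD·C·DA·A·DA·BD·BD·DA·BD·C·DA·C·DA·DA·BD·C·DA·A·DA·BD
    A ↦ BD
    B ↦ C
    C ↦ A
    D ↦ DA

A->BD, B->C, C->A, D->DA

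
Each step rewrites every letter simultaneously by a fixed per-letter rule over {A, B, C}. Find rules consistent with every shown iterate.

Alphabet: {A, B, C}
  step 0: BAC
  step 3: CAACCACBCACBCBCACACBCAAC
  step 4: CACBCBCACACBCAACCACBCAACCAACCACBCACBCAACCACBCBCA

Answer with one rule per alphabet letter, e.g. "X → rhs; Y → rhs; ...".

A->CB, B->AC, C->CA

  step 3 ⇒ step 4: CAACCACBCACBCBCACACBCAAC ⇒ CA·CB·CB·CA·CA·CB·CA·AC·CA·CB·CA·AC·CA·AC·CA·CB·CA·CB·CA·AC·CA·CB·CB·CA
    A ↦ CB
    B ↦ AC
    C ↦ CA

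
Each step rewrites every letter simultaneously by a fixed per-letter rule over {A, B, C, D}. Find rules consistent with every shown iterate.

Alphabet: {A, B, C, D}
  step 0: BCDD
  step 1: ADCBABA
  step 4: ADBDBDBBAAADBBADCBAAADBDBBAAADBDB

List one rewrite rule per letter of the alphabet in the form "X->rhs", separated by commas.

  step 0 ⇒ step 1: BCDD ⇒ A·DC·BA·BA
    B ↦ A
    C ↦ DC
    D ↦ BA
    A ↦ DB  (constrained at step 1)

A->DB, B->A, C->DC, D->BA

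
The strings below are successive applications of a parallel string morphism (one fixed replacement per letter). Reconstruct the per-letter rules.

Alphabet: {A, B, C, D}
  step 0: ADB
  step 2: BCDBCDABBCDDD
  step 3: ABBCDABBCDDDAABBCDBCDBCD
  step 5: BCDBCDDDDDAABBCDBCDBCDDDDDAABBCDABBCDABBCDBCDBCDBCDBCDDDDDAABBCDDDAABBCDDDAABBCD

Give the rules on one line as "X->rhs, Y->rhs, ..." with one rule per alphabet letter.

A->DD, B->A, C->B, D->BCD

  step 2 ⇒ step 3: BCDBCDABBCDDD ⇒ A·B·BCD·A·B·BCD·DD·A·A·B·BCD·BCD·BCD
    A ↦ DD
    B ↦ A
    C ↦ B
    D ↦ BCD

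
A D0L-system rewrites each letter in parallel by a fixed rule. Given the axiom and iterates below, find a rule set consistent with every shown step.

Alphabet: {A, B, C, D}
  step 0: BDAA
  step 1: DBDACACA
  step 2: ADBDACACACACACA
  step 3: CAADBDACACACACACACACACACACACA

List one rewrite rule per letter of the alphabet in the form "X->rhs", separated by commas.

  step 2 ⇒ step 3: ADBDACACACACACA ⇒ CA·A·DBD·A·CA·CA·CA·CA·CA·CA·CA·CA·CA·CA·CA
    A ↦ CA
    B ↦ DBD
    C ↦ CA
    D ↦ A

A->CA, B->DBD, C->CA, D->A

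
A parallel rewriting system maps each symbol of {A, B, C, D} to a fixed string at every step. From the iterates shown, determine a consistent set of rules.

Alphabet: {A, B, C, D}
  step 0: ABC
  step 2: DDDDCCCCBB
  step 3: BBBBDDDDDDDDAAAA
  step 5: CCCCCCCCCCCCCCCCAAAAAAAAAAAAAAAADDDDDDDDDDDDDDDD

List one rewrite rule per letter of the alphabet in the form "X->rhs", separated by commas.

  step 2 ⇒ step 3: DDDDCCCCBB ⇒ B·B·B·B·DD·DD·DD·DD·AA·AA
    B ↦ AA
    C ↦ DD
    D ↦ B
    A ↦ CC  (constrained at step 0)

A->CC, B->AA, C->DD, D->B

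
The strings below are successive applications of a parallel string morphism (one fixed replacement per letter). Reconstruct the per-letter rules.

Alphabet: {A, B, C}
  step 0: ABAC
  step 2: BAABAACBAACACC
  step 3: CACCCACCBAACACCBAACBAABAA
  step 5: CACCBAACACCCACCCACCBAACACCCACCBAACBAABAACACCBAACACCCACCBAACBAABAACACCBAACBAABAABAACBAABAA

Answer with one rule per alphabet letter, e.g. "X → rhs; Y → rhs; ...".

A->C, B->CA, C->BAA

  step 2 ⇒ step 3: BAABAACBAACACC ⇒ CA·C·C·CA·C·C·BAA·CA·C·C·BAA·C·BAA·BAA
    A ↦ C
    B ↦ CA
    C ↦ BAA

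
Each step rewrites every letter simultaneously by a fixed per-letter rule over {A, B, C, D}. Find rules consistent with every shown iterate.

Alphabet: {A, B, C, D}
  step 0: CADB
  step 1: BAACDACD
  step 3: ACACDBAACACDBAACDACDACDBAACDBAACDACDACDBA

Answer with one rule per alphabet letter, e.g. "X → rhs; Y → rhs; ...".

  step 0 ⇒ step 1: CADB ⇒ BA·ACD·AC·D
    A ↦ ACD
    B ↦ D
    C ↦ BA
    D ↦ AC

A->ACD, B->D, C->BA, D->AC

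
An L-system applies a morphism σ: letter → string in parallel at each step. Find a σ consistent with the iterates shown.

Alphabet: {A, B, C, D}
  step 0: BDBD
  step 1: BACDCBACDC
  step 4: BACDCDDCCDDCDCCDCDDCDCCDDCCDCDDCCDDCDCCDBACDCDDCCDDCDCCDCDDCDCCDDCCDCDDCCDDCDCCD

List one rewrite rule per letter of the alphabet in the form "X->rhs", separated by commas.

A->D, B->BAC, C->CD, D->DC

  step 0 ⇒ step 1: BDBD ⇒ BAC·DC·BAC·DC
    B ↦ BAC
    D ↦ DC
    A ↦ D  (constrained at step 1)
    C ↦ CD  (constrained at step 1)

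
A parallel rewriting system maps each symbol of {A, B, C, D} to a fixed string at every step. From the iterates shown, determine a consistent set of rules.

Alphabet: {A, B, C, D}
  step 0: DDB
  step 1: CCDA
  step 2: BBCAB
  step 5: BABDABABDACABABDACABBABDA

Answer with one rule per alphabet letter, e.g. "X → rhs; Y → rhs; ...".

A->AB, B->DA, C->B, D->C

  step 1 ⇒ step 2: CCDA ⇒ B·B·C·AB
    A ↦ AB
    C ↦ B
    D ↦ C
  step 0 ⇒ step 1: DDB ⇒ C·C·DA
    B ↦ DA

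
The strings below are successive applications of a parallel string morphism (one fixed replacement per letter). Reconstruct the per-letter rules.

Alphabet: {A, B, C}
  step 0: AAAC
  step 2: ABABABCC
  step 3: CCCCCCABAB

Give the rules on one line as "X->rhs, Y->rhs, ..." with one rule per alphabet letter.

  step 2 ⇒ step 3: ABABABCC ⇒ C·C·C·C·C·C·AB·AB
    A ↦ C
    B ↦ C
    C ↦ AB

A->C, B->C, C->AB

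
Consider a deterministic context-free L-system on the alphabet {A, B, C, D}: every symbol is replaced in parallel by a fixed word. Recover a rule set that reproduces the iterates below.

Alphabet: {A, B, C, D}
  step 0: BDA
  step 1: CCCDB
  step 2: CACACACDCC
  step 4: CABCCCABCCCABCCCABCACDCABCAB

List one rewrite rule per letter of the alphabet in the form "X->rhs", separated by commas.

  step 1 ⇒ step 2: CCCDB ⇒ CA·CA·CA·CD·CC
    B ↦ CC
    C ↦ CA
    D ↦ CD
  step 0 ⇒ step 1: BDA ⇒ CC·CD·B
    A ↦ B

A->B, B->CC, C->CA, D->CD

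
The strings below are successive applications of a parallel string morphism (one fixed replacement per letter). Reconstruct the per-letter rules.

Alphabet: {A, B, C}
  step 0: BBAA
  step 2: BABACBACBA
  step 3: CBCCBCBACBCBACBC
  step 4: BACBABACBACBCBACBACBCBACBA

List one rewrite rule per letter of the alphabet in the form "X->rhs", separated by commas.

  step 3 ⇒ step 4: CBCCBCBACBCBACBC ⇒ BA·C·BA·BA·C·BA·C·BC·BA·C·BA·C·BC·BA·C·BA
    A ↦ BC
    B ↦ C
    C ↦ BA

A->BC, B->C, C->BA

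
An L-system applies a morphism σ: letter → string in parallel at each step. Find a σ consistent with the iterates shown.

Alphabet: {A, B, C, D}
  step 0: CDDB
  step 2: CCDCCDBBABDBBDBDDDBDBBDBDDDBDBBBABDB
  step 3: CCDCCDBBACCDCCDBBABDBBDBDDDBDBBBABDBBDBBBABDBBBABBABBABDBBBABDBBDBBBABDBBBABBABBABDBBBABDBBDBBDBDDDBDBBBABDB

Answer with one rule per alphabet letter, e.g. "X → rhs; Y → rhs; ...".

A->DDD, B->BDB, C->CCD, D->BBA

  step 2 ⇒ step 3: CCDCCDBBABDBBDBDDDBDBBDBDDDBDBBBABDB ⇒ CCD·CCD·BBA·CCD·CCD·BBA·BDB·BDB·DDD·BDB·BBA·BDB·BDB·BBA·BDB·BBA·BBA·BBA·BDB·BBA·BDB·BDB·BBA·BDB·BBA·BBA·BBA·BDB·BBA·BDB·BDB·BDB·DDD·BDB·BBA·BDB
    A ↦ DDD
    B ↦ BDB
    C ↦ CCD
    D ↦ BBA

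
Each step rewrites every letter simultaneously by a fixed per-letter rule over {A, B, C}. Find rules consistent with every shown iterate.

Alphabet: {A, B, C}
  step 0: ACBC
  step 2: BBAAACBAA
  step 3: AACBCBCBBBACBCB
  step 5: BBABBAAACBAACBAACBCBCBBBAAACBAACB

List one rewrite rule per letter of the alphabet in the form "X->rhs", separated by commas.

A->CB, B->A, C->BB

  step 2 ⇒ step 3: BBAAACBAA ⇒ A·A·CB·CB·CB·BB·A·CB·CB
    A ↦ CB
    B ↦ A
    C ↦ BB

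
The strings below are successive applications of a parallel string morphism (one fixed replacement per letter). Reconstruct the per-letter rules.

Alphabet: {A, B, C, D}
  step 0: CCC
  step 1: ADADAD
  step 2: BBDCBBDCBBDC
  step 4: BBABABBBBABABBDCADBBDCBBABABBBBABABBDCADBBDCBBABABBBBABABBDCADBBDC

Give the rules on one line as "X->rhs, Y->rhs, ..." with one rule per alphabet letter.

  step 1 ⇒ step 2: ADADAD ⇒ BB·DC·BB·DC·BB·DC
    A ↦ BB
    D ↦ DC
    B ↦ ABA  (constrained at step 2)
  step 0 ⇒ step 1: CCC ⇒ AD·AD·AD
    C ↦ AD

A->BB, B->ABA, C->AD, D->DC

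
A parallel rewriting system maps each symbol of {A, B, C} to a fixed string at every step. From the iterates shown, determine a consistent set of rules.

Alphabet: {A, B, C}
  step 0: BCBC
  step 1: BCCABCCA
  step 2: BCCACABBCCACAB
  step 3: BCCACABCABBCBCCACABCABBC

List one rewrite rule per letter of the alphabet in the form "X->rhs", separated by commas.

  step 2 ⇒ step 3: BCCACABBCCACAB ⇒ BC·CA·CA·B·CA·B·BC·BC·CA·CA·B·CA·B·BC
    A ↦ B
    B ↦ BC
    C ↦ CA

A->B, B->BC, C->CA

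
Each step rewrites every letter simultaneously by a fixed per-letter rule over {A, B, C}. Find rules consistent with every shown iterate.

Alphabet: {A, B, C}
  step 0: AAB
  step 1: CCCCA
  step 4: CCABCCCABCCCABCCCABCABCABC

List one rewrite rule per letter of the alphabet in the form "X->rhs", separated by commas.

A->CC, B->A, C->BC

  step 0 ⇒ step 1: AAB ⇒ CC·CC·A
    A ↦ CC
    B ↦ A
    C ↦ BC  (constrained at step 1)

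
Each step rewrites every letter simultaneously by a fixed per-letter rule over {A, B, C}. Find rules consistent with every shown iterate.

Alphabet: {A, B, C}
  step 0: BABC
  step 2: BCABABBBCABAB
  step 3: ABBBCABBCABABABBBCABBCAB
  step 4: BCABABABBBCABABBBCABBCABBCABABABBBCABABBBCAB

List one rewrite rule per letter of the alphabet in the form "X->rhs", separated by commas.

  step 3 ⇒ step 4: ABBBCABBCABABABBBCABBCAB ⇒ BC·AB·AB·AB·B·BC·AB·AB·B·BC·AB·BC·AB·BC·AB·AB·AB·B·BC·AB·AB·B·BC·AB
    A ↦ BC
    B ↦ AB
    C ↦ B

A->BC, B->AB, C->B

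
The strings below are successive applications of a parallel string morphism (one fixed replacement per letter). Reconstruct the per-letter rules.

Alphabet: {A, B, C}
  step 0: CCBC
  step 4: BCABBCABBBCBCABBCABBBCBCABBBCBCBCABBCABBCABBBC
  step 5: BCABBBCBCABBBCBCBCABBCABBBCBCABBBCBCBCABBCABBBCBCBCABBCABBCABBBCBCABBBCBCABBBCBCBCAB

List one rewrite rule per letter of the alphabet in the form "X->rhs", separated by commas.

A->B, B->BC, C->AB

  step 4 ⇒ step 5: BCABBCABBBCBCABBCABBBCBCABBBCBCBCABBCABBCABBBC ⇒ BC·AB·B·BC·BC·AB·B·BC·BC·BC·AB·BC·AB·B·BC·BC·AB·B·BC·BC·BC·AB·BC·AB·B·BC·BC·BC·AB·BC·AB·BC·AB·B·BC·BC·AB·B·BC·BC·AB·B·BC·BC·BC·AB
    A ↦ B
    B ↦ BC
    C ↦ AB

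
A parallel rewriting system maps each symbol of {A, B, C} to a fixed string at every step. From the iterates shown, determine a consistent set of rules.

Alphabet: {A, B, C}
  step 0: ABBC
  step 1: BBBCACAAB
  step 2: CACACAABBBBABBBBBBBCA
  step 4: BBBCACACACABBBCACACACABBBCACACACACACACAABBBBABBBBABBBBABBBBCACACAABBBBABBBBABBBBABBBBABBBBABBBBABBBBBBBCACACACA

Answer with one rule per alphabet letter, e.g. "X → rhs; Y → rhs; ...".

A->BBB, B->CA, C->AB

  step 1 ⇒ step 2: BBBCACAAB ⇒ CA·CA·CA·AB·BBB·AB·BBB·BBB·CA
    A ↦ BBB
    B ↦ CA
    C ↦ AB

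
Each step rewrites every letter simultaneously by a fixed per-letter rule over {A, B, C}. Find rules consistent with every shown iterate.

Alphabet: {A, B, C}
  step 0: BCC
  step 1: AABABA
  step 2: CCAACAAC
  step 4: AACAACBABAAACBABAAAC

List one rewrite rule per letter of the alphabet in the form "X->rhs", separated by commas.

A->C, B->AA, C->BA

  step 1 ⇒ step 2: AABABA ⇒ C·C·AA·C·AA·C
    A ↦ C
    B ↦ AA
  step 0 ⇒ step 1: BCC ⇒ AA·BA·BA
    C ↦ BA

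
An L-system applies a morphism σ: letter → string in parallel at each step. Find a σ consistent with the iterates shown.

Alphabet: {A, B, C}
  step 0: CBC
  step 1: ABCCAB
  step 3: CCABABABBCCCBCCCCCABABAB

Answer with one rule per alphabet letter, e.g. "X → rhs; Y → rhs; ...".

  step 0 ⇒ step 1: CBC ⇒ AB·CC·AB
    B ↦ CC
    C ↦ AB
    A ↦ BC  (constrained at step 1)

A->BC, B->CC, C->AB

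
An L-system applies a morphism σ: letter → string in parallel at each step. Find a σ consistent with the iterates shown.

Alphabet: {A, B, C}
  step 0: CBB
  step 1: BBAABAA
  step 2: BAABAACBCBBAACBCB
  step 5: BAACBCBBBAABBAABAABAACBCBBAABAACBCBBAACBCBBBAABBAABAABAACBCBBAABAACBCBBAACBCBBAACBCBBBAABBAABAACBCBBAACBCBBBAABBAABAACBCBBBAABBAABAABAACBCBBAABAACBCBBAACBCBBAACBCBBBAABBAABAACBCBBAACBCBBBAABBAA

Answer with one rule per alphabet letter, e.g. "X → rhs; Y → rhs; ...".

A->CB, B->BAA, C->B

  step 1 ⇒ step 2: BBAABAA ⇒ BAA·BAA·CB·CB·BAA·CB·CB
    A ↦ CB
    B ↦ BAA
  step 0 ⇒ step 1: CBB ⇒ B·BAA·BAA
    C ↦ B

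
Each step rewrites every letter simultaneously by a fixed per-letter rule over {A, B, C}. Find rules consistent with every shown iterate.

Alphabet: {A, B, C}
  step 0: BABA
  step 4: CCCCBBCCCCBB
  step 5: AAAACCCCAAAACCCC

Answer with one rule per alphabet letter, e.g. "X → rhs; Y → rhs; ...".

A->B, B->CC, C->A

  step 4 ⇒ step 5: CCCCBBCCCCBB ⇒ A·A·A·A·CC·CC·A·A·A·A·CC·CC
    B ↦ CC
    C ↦ A
    A ↦ B  (constrained at step 0)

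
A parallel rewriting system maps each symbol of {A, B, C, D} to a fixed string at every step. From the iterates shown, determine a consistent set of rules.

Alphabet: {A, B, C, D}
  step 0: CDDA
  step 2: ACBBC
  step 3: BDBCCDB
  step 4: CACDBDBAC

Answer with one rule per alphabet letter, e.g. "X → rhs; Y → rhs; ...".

  step 3 ⇒ step 4: BDBCCDB ⇒ C·A·C·DB·DB·A·C
    B ↦ C
    C ↦ DB
    D ↦ A
  step 2 ⇒ step 3: ACBBC ⇒ B·DB·C·C·DB
    A ↦ B

A->B, B->C, C->DB, D->A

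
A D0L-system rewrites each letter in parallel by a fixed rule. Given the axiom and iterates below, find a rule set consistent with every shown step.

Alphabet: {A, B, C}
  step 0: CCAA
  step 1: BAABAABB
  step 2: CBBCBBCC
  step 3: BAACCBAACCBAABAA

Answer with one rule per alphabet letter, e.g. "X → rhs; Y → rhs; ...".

A->B, B->C, C->BAA

  step 2 ⇒ step 3: CBBCBBCC ⇒ BAA·C·C·BAA·C·C·BAA·BAA
    B ↦ C
    C ↦ BAA
  step 0 ⇒ step 1: CCAA ⇒ BAA·BAA·B·B
    A ↦ B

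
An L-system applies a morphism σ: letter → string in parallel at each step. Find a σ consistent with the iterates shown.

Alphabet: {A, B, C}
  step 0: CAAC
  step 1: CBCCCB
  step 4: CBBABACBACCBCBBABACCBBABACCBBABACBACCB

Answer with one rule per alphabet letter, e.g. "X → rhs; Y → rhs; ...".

A->C, B->BA, C->CB

  step 0 ⇒ step 1: CAAC ⇒ CB·C·C·CB
    A ↦ C
    C ↦ CB
    B ↦ BA  (constrained at step 1)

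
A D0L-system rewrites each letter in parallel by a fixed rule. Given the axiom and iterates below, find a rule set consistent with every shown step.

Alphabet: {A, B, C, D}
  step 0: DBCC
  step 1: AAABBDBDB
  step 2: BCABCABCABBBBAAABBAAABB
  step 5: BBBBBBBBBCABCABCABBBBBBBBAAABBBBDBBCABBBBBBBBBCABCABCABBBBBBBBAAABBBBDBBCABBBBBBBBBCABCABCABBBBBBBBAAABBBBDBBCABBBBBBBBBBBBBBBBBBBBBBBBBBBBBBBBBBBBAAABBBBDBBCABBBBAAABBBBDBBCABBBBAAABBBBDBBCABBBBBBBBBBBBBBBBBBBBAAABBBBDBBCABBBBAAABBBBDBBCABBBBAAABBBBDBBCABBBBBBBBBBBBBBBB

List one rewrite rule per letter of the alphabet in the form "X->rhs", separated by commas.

A->BCA, B->BB, C->DB, D->AAA

  step 1 ⇒ step 2: AAABBDBDB ⇒ BCA·BCA·BCA·BB·BB·AAA·BB·AAA·BB
    A ↦ BCA
    B ↦ BB
    D ↦ AAA
  step 0 ⇒ step 1: DBCC ⇒ AAA·BB·DB·DB
    C ↦ DB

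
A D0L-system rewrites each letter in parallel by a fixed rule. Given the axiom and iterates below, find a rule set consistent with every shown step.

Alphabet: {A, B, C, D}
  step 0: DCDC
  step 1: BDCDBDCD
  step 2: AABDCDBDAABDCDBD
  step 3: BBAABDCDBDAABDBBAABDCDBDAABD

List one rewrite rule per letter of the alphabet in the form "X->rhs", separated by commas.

  step 2 ⇒ step 3: AABDCDBDAABDCDBD ⇒ B·B·AA·BD·CD·BD·AA·BD·B·B·AA·BD·CD·BD·AA·BD
    A ↦ B
    B ↦ AA
    C ↦ CD
    D ↦ BD

A->B, B->AA, C->CD, D->BD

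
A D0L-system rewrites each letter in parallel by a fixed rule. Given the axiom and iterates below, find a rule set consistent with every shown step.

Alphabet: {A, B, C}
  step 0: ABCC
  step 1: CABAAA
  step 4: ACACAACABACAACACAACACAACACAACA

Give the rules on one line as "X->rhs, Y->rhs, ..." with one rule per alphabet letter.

  step 0 ⇒ step 1: ABCC ⇒ CA·BA·A·A
    A ↦ CA
    B ↦ BA
    C ↦ A

A->CA, B->BA, C->A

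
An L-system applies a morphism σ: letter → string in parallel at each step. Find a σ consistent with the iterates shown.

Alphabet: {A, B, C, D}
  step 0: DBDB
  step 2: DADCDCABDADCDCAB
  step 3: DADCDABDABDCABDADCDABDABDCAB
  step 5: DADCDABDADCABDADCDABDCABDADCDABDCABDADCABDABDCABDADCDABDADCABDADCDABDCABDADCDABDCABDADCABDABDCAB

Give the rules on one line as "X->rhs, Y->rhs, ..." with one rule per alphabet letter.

A->DC, B->AB, C->B, D->DA

  step 2 ⇒ step 3: DADCDCABDADCDCAB ⇒ DA·DC·DA·B·DA·B·DC·AB·DA·DC·DA·B·DA·B·DC·AB
    A ↦ DC
    B ↦ AB
    C ↦ B
    D ↦ DA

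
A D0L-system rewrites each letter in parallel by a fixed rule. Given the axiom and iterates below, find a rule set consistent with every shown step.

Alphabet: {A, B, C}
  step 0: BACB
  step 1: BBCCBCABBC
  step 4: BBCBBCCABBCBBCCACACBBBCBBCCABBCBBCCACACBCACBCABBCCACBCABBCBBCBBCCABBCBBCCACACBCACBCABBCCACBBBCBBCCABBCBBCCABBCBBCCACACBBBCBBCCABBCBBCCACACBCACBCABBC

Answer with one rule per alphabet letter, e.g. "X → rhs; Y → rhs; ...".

  step 0 ⇒ step 1: BACB ⇒ BBC·CB·CA·BBC
    A ↦ CB
    B ↦ BBC
    C ↦ CA

A->CB, B->BBC, C->CA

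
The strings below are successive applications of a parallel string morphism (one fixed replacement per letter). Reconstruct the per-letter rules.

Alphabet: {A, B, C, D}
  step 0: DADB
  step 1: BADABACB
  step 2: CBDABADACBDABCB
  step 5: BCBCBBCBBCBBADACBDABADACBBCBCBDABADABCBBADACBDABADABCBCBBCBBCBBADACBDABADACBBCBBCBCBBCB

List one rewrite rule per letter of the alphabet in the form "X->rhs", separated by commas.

  step 1 ⇒ step 2: BADABACB ⇒ CB·DA·BA·DA·CB·DA·B·CB
    A ↦ DA
    B ↦ CB
    C ↦ B
    D ↦ BA

A->DA, B->CB, C->B, D->BA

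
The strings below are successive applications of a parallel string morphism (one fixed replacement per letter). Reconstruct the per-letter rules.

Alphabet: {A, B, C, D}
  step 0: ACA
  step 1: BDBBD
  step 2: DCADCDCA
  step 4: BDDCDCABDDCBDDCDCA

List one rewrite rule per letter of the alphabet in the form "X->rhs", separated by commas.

A->BD, B->DC, C->B, D->A

  step 1 ⇒ step 2: BDBBD ⇒ DC·A·DC·DC·A
    B ↦ DC
    D ↦ A
  step 0 ⇒ step 1: ACA ⇒ BD·B·BD
    A ↦ BD
  step 0 ⇒ step 1: ACA ⇒ BD·B·BD
    C ↦ B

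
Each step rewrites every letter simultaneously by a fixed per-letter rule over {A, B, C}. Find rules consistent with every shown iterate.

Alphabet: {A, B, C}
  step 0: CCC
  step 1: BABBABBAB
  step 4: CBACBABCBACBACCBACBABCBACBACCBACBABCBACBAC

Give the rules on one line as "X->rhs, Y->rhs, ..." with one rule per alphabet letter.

A->BA, B->C, C->BAB

  step 0 ⇒ step 1: CCC ⇒ BAB·BAB·BAB
    C ↦ BAB
    A ↦ BA  (constrained at step 1)
    B ↦ C  (constrained at step 1)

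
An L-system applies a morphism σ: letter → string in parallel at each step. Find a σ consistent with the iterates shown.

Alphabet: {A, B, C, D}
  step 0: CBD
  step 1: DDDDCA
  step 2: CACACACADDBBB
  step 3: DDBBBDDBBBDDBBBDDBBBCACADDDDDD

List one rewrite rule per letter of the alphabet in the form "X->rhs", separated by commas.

A->BBB, B->DD, C->DD, D->CA

  step 2 ⇒ step 3: CACACACADDBBB ⇒ DD·BBB·DD·BBB·DD·BBB·DD·BBB·CA·CA·DD·DD·DD
    A ↦ BBB
    B ↦ DD
    C ↦ DD
    D ↦ CA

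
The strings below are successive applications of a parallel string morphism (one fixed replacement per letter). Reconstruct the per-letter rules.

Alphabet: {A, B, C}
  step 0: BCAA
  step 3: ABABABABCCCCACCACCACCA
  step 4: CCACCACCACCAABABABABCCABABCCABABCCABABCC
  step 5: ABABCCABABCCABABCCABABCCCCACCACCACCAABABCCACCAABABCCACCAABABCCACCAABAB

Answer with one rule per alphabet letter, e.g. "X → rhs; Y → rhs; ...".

  step 4 ⇒ step 5: CCACCACCACCAABABABABCCABABCCABABCCABABCC ⇒ AB·AB·CC·AB·AB·CC·AB·AB·CC·AB·AB·CC·CC·A·CC·A·CC·A·CC·A·AB·AB·CC·A·CC·A·AB·AB·CC·A·CC·A·AB·AB·CC·A·CC·A·AB·AB
    A ↦ CC
    B ↦ A
    C ↦ AB

A->CC, B->A, C->AB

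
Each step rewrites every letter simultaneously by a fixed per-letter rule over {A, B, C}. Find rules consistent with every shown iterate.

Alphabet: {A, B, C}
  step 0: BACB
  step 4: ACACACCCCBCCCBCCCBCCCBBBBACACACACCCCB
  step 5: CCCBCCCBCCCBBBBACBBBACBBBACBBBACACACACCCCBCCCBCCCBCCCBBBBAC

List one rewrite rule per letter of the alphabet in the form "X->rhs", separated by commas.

  step 4 ⇒ step 5: ACACACCCCBCCCBCCCBCCCBBBBACACACACCCCB ⇒ CCC·B·CCC·B·CCC·B·B·B·B·AC·B·B·B·AC·B·B·B·AC·B·B·B·AC·AC·AC·AC·CCC·B·CCC·B·CCC·B·CCC·B·B·B·B·AC
    A ↦ CCC
    B ↦ AC
    C ↦ B

A->CCC, B->AC, C->B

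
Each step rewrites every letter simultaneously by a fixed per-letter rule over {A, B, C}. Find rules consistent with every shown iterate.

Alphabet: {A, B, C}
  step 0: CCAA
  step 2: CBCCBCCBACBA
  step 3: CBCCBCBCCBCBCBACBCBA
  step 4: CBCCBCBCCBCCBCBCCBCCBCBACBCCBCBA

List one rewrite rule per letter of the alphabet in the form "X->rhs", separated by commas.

  step 3 ⇒ step 4: CBCCBCBCCBCBCBACBCBA ⇒ CB·C·CB·CB·C·CB·C·CB·CB·C·CB·C·CB·C·BA·CB·C·CB·C·BA
    A ↦ BA
    B ↦ C
    C ↦ CB

A->BA, B->C, C->CB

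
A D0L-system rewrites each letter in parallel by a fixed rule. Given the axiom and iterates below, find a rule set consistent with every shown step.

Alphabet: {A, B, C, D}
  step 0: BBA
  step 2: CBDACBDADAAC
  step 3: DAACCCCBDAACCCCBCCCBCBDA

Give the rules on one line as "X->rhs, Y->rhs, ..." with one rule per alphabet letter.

A->CB, B->AC, C->DA, D->CC

  step 2 ⇒ step 3: CBDACBDADAAC ⇒ DA·AC·CC·CB·DA·AC·CC·CB·CC·CB·CB·DA
    A ↦ CB
    B ↦ AC
    C ↦ DA
    D ↦ CC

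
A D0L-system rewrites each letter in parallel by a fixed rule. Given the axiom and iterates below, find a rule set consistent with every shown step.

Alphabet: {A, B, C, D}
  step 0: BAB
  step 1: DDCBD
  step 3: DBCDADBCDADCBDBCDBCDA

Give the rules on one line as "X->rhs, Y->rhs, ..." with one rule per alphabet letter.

A->DCB, B->D, C->A, D->DBC

  step 0 ⇒ step 1: BAB ⇒ D·DCB·D
    A ↦ DCB
    B ↦ D
    C ↦ A  (constrained at step 1)
    D ↦ DBC  (constrained at step 1)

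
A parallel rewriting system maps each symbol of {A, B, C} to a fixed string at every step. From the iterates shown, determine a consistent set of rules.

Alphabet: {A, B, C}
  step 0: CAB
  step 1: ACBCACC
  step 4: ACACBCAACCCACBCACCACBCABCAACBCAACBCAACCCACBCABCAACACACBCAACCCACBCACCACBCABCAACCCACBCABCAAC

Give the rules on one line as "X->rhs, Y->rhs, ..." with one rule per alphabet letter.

A->BCA, B->CC, C->AC

  step 0 ⇒ step 1: CAB ⇒ AC·BCA·CC
    A ↦ BCA
    B ↦ CC
    C ↦ AC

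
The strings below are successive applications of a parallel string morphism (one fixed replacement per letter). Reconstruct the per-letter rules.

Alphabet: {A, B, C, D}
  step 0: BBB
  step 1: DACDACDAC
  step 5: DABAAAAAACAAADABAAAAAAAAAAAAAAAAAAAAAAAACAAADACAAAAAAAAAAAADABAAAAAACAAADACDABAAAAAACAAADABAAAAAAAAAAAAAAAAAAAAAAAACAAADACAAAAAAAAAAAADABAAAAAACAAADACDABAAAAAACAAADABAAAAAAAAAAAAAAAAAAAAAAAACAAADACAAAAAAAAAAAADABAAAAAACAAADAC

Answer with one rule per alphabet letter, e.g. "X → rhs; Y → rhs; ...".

  step 0 ⇒ step 1: BBB ⇒ DAC·DAC·DAC
    B ↦ DAC
    A ↦ AA  (constrained at step 1)
    C ↦ DAB  (constrained at step 1)
    D ↦ CA  (constrained at step 1)

A->AA, B->DAC, C->DAB, D->CA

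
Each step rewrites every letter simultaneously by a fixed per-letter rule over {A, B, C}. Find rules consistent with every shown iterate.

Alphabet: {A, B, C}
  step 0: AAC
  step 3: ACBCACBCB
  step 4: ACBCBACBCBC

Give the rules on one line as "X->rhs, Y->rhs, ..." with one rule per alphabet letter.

A->AC, B->C, C->B

  step 3 ⇒ step 4: ACBCACBCB ⇒ AC·B·C·B·AC·B·C·B·C
    A ↦ AC
    B ↦ C
    C ↦ B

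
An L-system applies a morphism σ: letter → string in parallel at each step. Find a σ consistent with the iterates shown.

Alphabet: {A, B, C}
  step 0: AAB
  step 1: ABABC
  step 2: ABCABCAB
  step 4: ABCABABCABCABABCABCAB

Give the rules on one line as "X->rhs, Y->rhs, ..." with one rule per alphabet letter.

  step 1 ⇒ step 2: ABABC ⇒ AB·C·AB·C·AB
    A ↦ AB
    B ↦ C
    C ↦ AB

A->AB, B->C, C->AB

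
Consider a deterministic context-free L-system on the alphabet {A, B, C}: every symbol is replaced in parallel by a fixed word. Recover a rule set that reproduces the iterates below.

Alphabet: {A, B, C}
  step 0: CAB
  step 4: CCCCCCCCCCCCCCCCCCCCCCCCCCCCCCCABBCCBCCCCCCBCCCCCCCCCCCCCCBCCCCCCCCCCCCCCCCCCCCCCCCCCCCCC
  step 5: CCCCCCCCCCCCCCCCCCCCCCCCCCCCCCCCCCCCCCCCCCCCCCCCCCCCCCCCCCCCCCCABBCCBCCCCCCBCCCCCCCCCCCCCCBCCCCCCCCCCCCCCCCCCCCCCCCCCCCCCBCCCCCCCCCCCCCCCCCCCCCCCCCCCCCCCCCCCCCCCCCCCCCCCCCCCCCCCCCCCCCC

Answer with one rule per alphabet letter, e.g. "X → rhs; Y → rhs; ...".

A->CAB, B->BCC, C->CC

  step 4 ⇒ step 5: CCCCCCCCCCCCCCCCCCCCCCCCCCCCCCCABBCCBCCCCCCBCCCCCCCCCCCCCCBCCCCCCCCCCCCCCCCCCCCCCCCCCCCCC ⇒ CC·CC·CC·CC·CC·CC·CC·CC·CC·CC·CC·CC·CC·CC·CC·CC·CC·CC·CC·CC·CC·CC·CC·CC·CC·CC·CC·CC·CC·CC·CC·CAB·BCC·BCC·CC·CC·BCC·CC·CC·CC·CC·CC·CC·BCC·CC·CC·CC·CC·CC·CC·CC·CC·CC·CC·CC·CC·CC·CC·BCC·CC·CC·CC·CC·CC·CC·CC·CC·CC·CC·CC·CC·CC·CC·CC·CC·CC·CC·CC·CC·CC·CC·CC·CC·CC·CC·CC·CC·CC·CC
    A ↦ CAB
    B ↦ BCC
    C ↦ CC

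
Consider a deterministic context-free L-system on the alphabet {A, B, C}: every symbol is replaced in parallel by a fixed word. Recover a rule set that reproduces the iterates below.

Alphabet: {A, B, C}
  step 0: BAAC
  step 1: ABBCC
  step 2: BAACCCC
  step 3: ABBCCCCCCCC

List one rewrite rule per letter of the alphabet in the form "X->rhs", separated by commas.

A->B, B->A, C->CC

  step 2 ⇒ step 3: BAACCCC ⇒ A·B·B·CC·CC·CC·CC
    A ↦ B
    B ↦ A
    C ↦ CC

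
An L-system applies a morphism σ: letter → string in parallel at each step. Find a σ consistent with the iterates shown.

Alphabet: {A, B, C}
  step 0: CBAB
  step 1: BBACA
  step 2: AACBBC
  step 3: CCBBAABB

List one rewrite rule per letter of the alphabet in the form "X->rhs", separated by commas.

  step 2 ⇒ step 3: AACBBC ⇒ C·C·BB·A·A·BB
    A ↦ C
    B ↦ A
    C ↦ BB

A->C, B->A, C->BB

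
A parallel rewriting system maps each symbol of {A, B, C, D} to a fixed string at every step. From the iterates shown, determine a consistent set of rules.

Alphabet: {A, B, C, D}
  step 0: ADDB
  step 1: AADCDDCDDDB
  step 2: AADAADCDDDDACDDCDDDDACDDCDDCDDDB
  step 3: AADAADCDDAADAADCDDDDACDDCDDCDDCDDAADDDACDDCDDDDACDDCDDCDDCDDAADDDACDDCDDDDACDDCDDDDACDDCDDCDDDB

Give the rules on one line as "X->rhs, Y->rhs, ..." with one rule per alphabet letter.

A->AAD, B->DB, C->DDA, D->CDD

  step 2 ⇒ step 3: AADAADCDDDDACDDCDDDDACDDCDDCDDDB ⇒ AAD·AAD·CDD·AAD·AAD·CDD·DDA·CDD·CDD·CDD·CDD·AAD·DDA·CDD·CDD·DDA·CDD·CDD·CDD·CDD·AAD·DDA·CDD·CDD·DDA·CDD·CDD·DDA·CDD·CDD·CDD·DB
    A ↦ AAD
    B ↦ DB
    C ↦ DDA
    D ↦ CDD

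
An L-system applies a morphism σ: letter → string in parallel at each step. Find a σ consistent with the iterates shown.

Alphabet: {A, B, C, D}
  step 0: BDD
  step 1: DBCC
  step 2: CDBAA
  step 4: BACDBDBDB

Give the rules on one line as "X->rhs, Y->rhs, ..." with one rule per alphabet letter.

A->B, B->DB, C->A, D->C

  step 1 ⇒ step 2: DBCC ⇒ C·DB·A·A
    B ↦ DB
    C ↦ A
    D ↦ C
    A ↦ B  (constrained at step 2)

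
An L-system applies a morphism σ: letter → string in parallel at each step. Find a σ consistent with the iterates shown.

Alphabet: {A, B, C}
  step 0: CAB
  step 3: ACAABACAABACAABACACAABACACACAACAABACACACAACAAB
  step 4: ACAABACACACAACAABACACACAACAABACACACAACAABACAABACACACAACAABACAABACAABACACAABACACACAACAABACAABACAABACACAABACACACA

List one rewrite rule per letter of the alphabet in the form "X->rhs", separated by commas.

  step 3 ⇒ step 4: ACAABACAABACAABACACAABACACACAACAABACACACAACAAB ⇒ AC·AAB·AC·AC·ACA·AC·AAB·AC·AC·ACA·AC·AAB·AC·AC·ACA·AC·AAB·AC·AAB·AC·AC·ACA·AC·AAB·AC·AAB·AC·AAB·AC·AC·AAB·AC·AC·ACA·AC·AAB·AC·AAB·AC·AAB·AC·AC·AAB·AC·AC·ACA
    A ↦ AC
    B ↦ ACA
    C ↦ AAB

A->AC, B->ACA, C->AAB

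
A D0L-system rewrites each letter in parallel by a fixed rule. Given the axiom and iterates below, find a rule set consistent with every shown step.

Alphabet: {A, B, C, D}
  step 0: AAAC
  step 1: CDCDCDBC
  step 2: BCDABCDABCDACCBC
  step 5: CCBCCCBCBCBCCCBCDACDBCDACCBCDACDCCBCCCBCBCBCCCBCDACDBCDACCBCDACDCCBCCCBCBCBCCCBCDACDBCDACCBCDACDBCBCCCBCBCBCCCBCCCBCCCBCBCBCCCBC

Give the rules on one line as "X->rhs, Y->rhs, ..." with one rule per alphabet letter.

  step 1 ⇒ step 2: CDCDCDBC ⇒ BC·DA·BC·DA·BC·DA·CC·BC
    B ↦ CC
    C ↦ BC
    D ↦ DA
  step 0 ⇒ step 1: AAAC ⇒ CD·CD·CD·BC
    A ↦ CD

A->CD, B->CC, C->BC, D->DA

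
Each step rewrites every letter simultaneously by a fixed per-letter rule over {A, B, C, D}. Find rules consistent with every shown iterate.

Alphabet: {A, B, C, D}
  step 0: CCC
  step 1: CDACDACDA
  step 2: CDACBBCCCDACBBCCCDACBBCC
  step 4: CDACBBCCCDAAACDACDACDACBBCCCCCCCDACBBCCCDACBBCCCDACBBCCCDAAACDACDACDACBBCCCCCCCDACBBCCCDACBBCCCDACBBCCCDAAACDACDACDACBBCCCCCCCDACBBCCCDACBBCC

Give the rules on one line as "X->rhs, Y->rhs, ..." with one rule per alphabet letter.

A->CC, B->A, C->CDA, D->CBB

  step 1 ⇒ step 2: CDACDACDA ⇒ CDA·CBB·CC·CDA·CBB·CC·CDA·CBB·CC
    A ↦ CC
    C ↦ CDA
    D ↦ CBB
    B ↦ A  (constrained at step 2)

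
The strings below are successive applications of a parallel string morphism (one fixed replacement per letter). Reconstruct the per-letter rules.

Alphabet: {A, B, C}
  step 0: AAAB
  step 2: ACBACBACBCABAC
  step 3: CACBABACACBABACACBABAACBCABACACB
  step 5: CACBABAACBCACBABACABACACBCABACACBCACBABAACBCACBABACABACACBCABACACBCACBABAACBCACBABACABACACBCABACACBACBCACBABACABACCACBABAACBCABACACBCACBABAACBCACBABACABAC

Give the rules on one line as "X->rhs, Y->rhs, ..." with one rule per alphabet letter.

  step 2 ⇒ step 3: ACBACBACBCABAC ⇒ C·ACB·ABA·C·ACB·ABA·C·ACB·ABA·ACB·C·ABA·C·ACB
    A ↦ C
    B ↦ ABA
    C ↦ ACB

A->C, B->ABA, C->ACB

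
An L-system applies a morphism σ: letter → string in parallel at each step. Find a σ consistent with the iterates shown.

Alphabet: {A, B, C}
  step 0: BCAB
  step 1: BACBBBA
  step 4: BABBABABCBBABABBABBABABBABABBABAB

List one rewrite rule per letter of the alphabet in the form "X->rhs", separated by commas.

A->B, B->BA, C->CB

  step 0 ⇒ step 1: BCAB ⇒ BA·CB·B·BA
    A ↦ B
    B ↦ BA
    C ↦ CB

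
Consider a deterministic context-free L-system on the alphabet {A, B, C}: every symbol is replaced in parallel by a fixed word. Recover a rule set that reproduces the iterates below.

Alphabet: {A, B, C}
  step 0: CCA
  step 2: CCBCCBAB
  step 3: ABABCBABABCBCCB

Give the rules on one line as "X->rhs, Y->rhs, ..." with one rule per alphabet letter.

A->C, B->CB, C->AB

  step 2 ⇒ step 3: CCBCCBAB ⇒ AB·AB·CB·AB·AB·CB·C·CB
    A ↦ C
    B ↦ CB
    C ↦ AB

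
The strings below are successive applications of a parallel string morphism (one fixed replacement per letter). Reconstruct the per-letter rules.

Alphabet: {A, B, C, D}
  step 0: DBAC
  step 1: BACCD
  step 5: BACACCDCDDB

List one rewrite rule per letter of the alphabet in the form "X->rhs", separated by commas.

  step 0 ⇒ step 1: DBAC ⇒ B·AC·C·D
    A ↦ C
    B ↦ AC
    C ↦ D
    D ↦ B

A->C, B->AC, C->D, D->B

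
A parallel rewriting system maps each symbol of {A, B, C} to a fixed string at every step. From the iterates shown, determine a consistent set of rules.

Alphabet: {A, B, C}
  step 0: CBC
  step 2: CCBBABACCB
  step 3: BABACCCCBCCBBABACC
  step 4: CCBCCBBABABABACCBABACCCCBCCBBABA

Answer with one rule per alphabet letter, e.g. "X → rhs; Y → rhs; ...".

A->B, B->CC, C->BA

  step 3 ⇒ step 4: BABACCCCBCCBBABACC ⇒ CC·B·CC·B·BA·BA·BA·BA·CC·BA·BA·CC·CC·B·CC·B·BA·BA
    A ↦ B
    B ↦ CC
    C ↦ BA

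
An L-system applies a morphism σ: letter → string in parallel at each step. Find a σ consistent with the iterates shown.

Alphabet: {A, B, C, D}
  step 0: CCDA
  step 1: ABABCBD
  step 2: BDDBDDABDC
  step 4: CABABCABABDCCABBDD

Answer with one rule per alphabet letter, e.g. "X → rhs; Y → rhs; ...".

A->BD, B->D, C->AB, D->C

  step 1 ⇒ step 2: ABABCBD ⇒ BD·D·BD·D·AB·D·C
    A ↦ BD
    B ↦ D
    C ↦ AB
    D ↦ C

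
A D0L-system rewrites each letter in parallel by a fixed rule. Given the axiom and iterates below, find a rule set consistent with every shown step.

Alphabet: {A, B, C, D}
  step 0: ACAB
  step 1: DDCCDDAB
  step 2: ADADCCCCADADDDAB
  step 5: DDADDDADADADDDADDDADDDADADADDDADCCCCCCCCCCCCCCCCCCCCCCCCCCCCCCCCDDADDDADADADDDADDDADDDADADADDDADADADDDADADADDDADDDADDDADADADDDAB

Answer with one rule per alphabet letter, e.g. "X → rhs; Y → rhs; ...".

  step 1 ⇒ step 2: DDCCDDAB ⇒ AD·AD·CC·CC·AD·AD·DD·AB
    A ↦ DD
    B ↦ AB
    C ↦ CC
    D ↦ AD

A->DD, B->AB, C->CC, D->AD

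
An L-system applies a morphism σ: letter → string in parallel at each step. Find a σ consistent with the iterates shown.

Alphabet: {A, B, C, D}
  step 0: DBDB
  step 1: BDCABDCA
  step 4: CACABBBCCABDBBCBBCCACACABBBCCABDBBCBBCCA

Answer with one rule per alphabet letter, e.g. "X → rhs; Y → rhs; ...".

A->BC, B->CA, C->B, D->BD

  step 0 ⇒ step 1: DBDB ⇒ BD·CA·BD·CA
    B ↦ CA
    D ↦ BD
    A ↦ BC  (constrained at step 1)
    C ↦ B  (constrained at step 1)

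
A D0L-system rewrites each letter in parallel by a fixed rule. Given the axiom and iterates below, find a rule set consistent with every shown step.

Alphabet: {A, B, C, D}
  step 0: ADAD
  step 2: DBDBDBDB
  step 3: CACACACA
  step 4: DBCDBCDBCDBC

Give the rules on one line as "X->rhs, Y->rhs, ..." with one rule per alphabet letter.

A->C, B->A, C->DB, D->C

  step 3 ⇒ step 4: CACACACA ⇒ DB·C·DB·C·DB·C·DB·C
    A ↦ C
    C ↦ DB
  step 2 ⇒ step 3: DBDBDBDB ⇒ C·A·C·A·C·A·C·A
    B ↦ A
  step 2 ⇒ step 3: DBDBDBDB ⇒ C·A·C·A·C·A·C·A
    D ↦ C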